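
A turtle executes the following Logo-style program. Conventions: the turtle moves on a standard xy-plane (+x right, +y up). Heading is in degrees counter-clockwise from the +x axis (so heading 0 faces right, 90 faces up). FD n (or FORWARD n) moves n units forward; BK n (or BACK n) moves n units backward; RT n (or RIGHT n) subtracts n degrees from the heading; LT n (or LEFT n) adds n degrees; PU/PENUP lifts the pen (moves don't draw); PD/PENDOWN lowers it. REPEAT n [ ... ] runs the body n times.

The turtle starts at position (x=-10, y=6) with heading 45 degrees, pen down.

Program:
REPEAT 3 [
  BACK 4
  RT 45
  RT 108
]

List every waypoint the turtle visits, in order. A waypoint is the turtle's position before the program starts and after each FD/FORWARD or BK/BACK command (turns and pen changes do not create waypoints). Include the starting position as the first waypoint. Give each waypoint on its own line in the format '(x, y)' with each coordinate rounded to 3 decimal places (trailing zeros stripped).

Executing turtle program step by step:
Start: pos=(-10,6), heading=45, pen down
REPEAT 3 [
  -- iteration 1/3 --
  BK 4: (-10,6) -> (-12.828,3.172) [heading=45, draw]
  RT 45: heading 45 -> 0
  RT 108: heading 0 -> 252
  -- iteration 2/3 --
  BK 4: (-12.828,3.172) -> (-11.592,6.976) [heading=252, draw]
  RT 45: heading 252 -> 207
  RT 108: heading 207 -> 99
  -- iteration 3/3 --
  BK 4: (-11.592,6.976) -> (-10.967,3.025) [heading=99, draw]
  RT 45: heading 99 -> 54
  RT 108: heading 54 -> 306
]
Final: pos=(-10.967,3.025), heading=306, 3 segment(s) drawn
Waypoints (4 total):
(-10, 6)
(-12.828, 3.172)
(-11.592, 6.976)
(-10.967, 3.025)

Answer: (-10, 6)
(-12.828, 3.172)
(-11.592, 6.976)
(-10.967, 3.025)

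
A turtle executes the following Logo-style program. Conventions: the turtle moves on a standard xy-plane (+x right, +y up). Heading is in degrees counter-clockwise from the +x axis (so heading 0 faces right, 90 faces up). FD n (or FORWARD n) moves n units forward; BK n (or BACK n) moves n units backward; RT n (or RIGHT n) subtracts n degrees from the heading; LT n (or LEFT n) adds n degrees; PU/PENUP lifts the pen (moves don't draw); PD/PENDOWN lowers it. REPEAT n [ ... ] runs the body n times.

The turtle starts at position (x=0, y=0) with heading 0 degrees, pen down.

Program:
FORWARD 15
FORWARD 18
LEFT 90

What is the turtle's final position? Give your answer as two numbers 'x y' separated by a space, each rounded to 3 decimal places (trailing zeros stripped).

Executing turtle program step by step:
Start: pos=(0,0), heading=0, pen down
FD 15: (0,0) -> (15,0) [heading=0, draw]
FD 18: (15,0) -> (33,0) [heading=0, draw]
LT 90: heading 0 -> 90
Final: pos=(33,0), heading=90, 2 segment(s) drawn

Answer: 33 0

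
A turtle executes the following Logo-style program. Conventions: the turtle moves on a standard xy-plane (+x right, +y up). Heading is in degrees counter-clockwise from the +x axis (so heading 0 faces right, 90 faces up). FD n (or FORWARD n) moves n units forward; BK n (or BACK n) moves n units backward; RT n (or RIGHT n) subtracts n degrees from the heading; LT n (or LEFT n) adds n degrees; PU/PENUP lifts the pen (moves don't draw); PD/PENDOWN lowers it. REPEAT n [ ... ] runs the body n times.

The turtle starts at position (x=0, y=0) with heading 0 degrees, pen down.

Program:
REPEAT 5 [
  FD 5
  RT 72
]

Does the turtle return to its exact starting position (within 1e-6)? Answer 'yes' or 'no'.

Executing turtle program step by step:
Start: pos=(0,0), heading=0, pen down
REPEAT 5 [
  -- iteration 1/5 --
  FD 5: (0,0) -> (5,0) [heading=0, draw]
  RT 72: heading 0 -> 288
  -- iteration 2/5 --
  FD 5: (5,0) -> (6.545,-4.755) [heading=288, draw]
  RT 72: heading 288 -> 216
  -- iteration 3/5 --
  FD 5: (6.545,-4.755) -> (2.5,-7.694) [heading=216, draw]
  RT 72: heading 216 -> 144
  -- iteration 4/5 --
  FD 5: (2.5,-7.694) -> (-1.545,-4.755) [heading=144, draw]
  RT 72: heading 144 -> 72
  -- iteration 5/5 --
  FD 5: (-1.545,-4.755) -> (0,0) [heading=72, draw]
  RT 72: heading 72 -> 0
]
Final: pos=(0,0), heading=0, 5 segment(s) drawn

Start position: (0, 0)
Final position: (0, 0)
Distance = 0; < 1e-6 -> CLOSED

Answer: yes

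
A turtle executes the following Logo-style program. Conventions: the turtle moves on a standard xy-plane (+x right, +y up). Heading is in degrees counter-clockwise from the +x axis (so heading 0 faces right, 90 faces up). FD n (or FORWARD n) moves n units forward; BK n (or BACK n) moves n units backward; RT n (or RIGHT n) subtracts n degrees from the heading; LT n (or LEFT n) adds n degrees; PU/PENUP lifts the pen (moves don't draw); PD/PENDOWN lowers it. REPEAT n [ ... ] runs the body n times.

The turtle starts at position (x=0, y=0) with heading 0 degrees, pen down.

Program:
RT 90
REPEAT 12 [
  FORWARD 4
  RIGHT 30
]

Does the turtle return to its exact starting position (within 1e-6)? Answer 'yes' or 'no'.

Answer: yes

Derivation:
Executing turtle program step by step:
Start: pos=(0,0), heading=0, pen down
RT 90: heading 0 -> 270
REPEAT 12 [
  -- iteration 1/12 --
  FD 4: (0,0) -> (0,-4) [heading=270, draw]
  RT 30: heading 270 -> 240
  -- iteration 2/12 --
  FD 4: (0,-4) -> (-2,-7.464) [heading=240, draw]
  RT 30: heading 240 -> 210
  -- iteration 3/12 --
  FD 4: (-2,-7.464) -> (-5.464,-9.464) [heading=210, draw]
  RT 30: heading 210 -> 180
  -- iteration 4/12 --
  FD 4: (-5.464,-9.464) -> (-9.464,-9.464) [heading=180, draw]
  RT 30: heading 180 -> 150
  -- iteration 5/12 --
  FD 4: (-9.464,-9.464) -> (-12.928,-7.464) [heading=150, draw]
  RT 30: heading 150 -> 120
  -- iteration 6/12 --
  FD 4: (-12.928,-7.464) -> (-14.928,-4) [heading=120, draw]
  RT 30: heading 120 -> 90
  -- iteration 7/12 --
  FD 4: (-14.928,-4) -> (-14.928,0) [heading=90, draw]
  RT 30: heading 90 -> 60
  -- iteration 8/12 --
  FD 4: (-14.928,0) -> (-12.928,3.464) [heading=60, draw]
  RT 30: heading 60 -> 30
  -- iteration 9/12 --
  FD 4: (-12.928,3.464) -> (-9.464,5.464) [heading=30, draw]
  RT 30: heading 30 -> 0
  -- iteration 10/12 --
  FD 4: (-9.464,5.464) -> (-5.464,5.464) [heading=0, draw]
  RT 30: heading 0 -> 330
  -- iteration 11/12 --
  FD 4: (-5.464,5.464) -> (-2,3.464) [heading=330, draw]
  RT 30: heading 330 -> 300
  -- iteration 12/12 --
  FD 4: (-2,3.464) -> (0,0) [heading=300, draw]
  RT 30: heading 300 -> 270
]
Final: pos=(0,0), heading=270, 12 segment(s) drawn

Start position: (0, 0)
Final position: (0, 0)
Distance = 0; < 1e-6 -> CLOSED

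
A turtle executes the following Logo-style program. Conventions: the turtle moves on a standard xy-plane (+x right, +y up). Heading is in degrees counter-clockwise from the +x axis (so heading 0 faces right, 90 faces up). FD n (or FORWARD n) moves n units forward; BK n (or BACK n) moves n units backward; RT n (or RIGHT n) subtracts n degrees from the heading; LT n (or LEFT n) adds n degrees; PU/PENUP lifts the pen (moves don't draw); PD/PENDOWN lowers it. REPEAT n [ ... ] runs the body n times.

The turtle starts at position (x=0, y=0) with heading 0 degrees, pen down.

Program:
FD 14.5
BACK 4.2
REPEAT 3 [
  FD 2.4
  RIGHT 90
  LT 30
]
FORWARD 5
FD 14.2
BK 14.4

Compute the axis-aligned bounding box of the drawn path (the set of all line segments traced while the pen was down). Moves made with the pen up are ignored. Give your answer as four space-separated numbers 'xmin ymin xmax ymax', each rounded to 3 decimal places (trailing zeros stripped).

Answer: -6.5 -4.157 14.5 0

Derivation:
Executing turtle program step by step:
Start: pos=(0,0), heading=0, pen down
FD 14.5: (0,0) -> (14.5,0) [heading=0, draw]
BK 4.2: (14.5,0) -> (10.3,0) [heading=0, draw]
REPEAT 3 [
  -- iteration 1/3 --
  FD 2.4: (10.3,0) -> (12.7,0) [heading=0, draw]
  RT 90: heading 0 -> 270
  LT 30: heading 270 -> 300
  -- iteration 2/3 --
  FD 2.4: (12.7,0) -> (13.9,-2.078) [heading=300, draw]
  RT 90: heading 300 -> 210
  LT 30: heading 210 -> 240
  -- iteration 3/3 --
  FD 2.4: (13.9,-2.078) -> (12.7,-4.157) [heading=240, draw]
  RT 90: heading 240 -> 150
  LT 30: heading 150 -> 180
]
FD 5: (12.7,-4.157) -> (7.7,-4.157) [heading=180, draw]
FD 14.2: (7.7,-4.157) -> (-6.5,-4.157) [heading=180, draw]
BK 14.4: (-6.5,-4.157) -> (7.9,-4.157) [heading=180, draw]
Final: pos=(7.9,-4.157), heading=180, 8 segment(s) drawn

Segment endpoints: x in {-6.5, 0, 7.7, 7.9, 10.3, 12.7, 12.7, 13.9, 14.5}, y in {-4.157, -4.157, -4.157, -2.078, 0}
xmin=-6.5, ymin=-4.157, xmax=14.5, ymax=0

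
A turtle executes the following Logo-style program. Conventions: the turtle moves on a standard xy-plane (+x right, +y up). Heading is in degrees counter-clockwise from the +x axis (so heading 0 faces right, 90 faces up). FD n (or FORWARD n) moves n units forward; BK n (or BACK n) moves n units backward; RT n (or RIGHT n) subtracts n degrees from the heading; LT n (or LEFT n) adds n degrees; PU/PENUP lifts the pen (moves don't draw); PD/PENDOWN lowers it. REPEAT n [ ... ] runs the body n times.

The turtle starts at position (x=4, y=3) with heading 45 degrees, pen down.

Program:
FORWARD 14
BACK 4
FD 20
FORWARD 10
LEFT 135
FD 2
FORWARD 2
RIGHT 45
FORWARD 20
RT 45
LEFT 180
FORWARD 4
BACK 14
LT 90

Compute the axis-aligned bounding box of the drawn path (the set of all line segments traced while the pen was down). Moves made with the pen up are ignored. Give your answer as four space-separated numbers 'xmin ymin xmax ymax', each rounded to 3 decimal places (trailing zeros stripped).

Answer: 4 3 32.284 55.426

Derivation:
Executing turtle program step by step:
Start: pos=(4,3), heading=45, pen down
FD 14: (4,3) -> (13.899,12.899) [heading=45, draw]
BK 4: (13.899,12.899) -> (11.071,10.071) [heading=45, draw]
FD 20: (11.071,10.071) -> (25.213,24.213) [heading=45, draw]
FD 10: (25.213,24.213) -> (32.284,31.284) [heading=45, draw]
LT 135: heading 45 -> 180
FD 2: (32.284,31.284) -> (30.284,31.284) [heading=180, draw]
FD 2: (30.284,31.284) -> (28.284,31.284) [heading=180, draw]
RT 45: heading 180 -> 135
FD 20: (28.284,31.284) -> (14.142,45.426) [heading=135, draw]
RT 45: heading 135 -> 90
LT 180: heading 90 -> 270
FD 4: (14.142,45.426) -> (14.142,41.426) [heading=270, draw]
BK 14: (14.142,41.426) -> (14.142,55.426) [heading=270, draw]
LT 90: heading 270 -> 0
Final: pos=(14.142,55.426), heading=0, 9 segment(s) drawn

Segment endpoints: x in {4, 11.071, 13.899, 14.142, 14.142, 25.213, 28.284, 30.284, 32.284}, y in {3, 10.071, 12.899, 24.213, 31.284, 41.426, 45.426, 55.426}
xmin=4, ymin=3, xmax=32.284, ymax=55.426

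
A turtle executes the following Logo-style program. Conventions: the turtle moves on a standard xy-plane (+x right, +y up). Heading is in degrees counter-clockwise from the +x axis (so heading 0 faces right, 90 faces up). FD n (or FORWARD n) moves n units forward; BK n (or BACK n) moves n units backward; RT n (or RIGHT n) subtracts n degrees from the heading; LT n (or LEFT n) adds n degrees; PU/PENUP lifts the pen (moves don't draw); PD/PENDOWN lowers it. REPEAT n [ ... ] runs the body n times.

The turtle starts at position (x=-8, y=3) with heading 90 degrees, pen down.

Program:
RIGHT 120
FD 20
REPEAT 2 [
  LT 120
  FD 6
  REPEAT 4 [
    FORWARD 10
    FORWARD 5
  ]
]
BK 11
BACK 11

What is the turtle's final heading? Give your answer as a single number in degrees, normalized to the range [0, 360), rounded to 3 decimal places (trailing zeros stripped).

Executing turtle program step by step:
Start: pos=(-8,3), heading=90, pen down
RT 120: heading 90 -> 330
FD 20: (-8,3) -> (9.321,-7) [heading=330, draw]
REPEAT 2 [
  -- iteration 1/2 --
  LT 120: heading 330 -> 90
  FD 6: (9.321,-7) -> (9.321,-1) [heading=90, draw]
  REPEAT 4 [
    -- iteration 1/4 --
    FD 10: (9.321,-1) -> (9.321,9) [heading=90, draw]
    FD 5: (9.321,9) -> (9.321,14) [heading=90, draw]
    -- iteration 2/4 --
    FD 10: (9.321,14) -> (9.321,24) [heading=90, draw]
    FD 5: (9.321,24) -> (9.321,29) [heading=90, draw]
    -- iteration 3/4 --
    FD 10: (9.321,29) -> (9.321,39) [heading=90, draw]
    FD 5: (9.321,39) -> (9.321,44) [heading=90, draw]
    -- iteration 4/4 --
    FD 10: (9.321,44) -> (9.321,54) [heading=90, draw]
    FD 5: (9.321,54) -> (9.321,59) [heading=90, draw]
  ]
  -- iteration 2/2 --
  LT 120: heading 90 -> 210
  FD 6: (9.321,59) -> (4.124,56) [heading=210, draw]
  REPEAT 4 [
    -- iteration 1/4 --
    FD 10: (4.124,56) -> (-4.536,51) [heading=210, draw]
    FD 5: (-4.536,51) -> (-8.866,48.5) [heading=210, draw]
    -- iteration 2/4 --
    FD 10: (-8.866,48.5) -> (-17.526,43.5) [heading=210, draw]
    FD 5: (-17.526,43.5) -> (-21.856,41) [heading=210, draw]
    -- iteration 3/4 --
    FD 10: (-21.856,41) -> (-30.517,36) [heading=210, draw]
    FD 5: (-30.517,36) -> (-34.847,33.5) [heading=210, draw]
    -- iteration 4/4 --
    FD 10: (-34.847,33.5) -> (-43.507,28.5) [heading=210, draw]
    FD 5: (-43.507,28.5) -> (-47.837,26) [heading=210, draw]
  ]
]
BK 11: (-47.837,26) -> (-38.311,31.5) [heading=210, draw]
BK 11: (-38.311,31.5) -> (-28.785,37) [heading=210, draw]
Final: pos=(-28.785,37), heading=210, 21 segment(s) drawn

Answer: 210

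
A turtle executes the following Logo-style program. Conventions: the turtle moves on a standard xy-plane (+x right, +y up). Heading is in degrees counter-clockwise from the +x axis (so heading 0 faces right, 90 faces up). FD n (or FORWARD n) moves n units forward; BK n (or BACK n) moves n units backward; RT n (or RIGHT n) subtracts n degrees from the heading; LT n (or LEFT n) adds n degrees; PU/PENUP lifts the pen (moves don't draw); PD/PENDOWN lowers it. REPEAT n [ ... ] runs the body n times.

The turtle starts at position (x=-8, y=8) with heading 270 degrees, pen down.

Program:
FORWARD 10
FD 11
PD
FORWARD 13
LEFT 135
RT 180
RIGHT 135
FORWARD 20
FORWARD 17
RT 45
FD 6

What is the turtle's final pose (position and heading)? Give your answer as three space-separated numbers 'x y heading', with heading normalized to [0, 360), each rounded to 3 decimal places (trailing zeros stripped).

Executing turtle program step by step:
Start: pos=(-8,8), heading=270, pen down
FD 10: (-8,8) -> (-8,-2) [heading=270, draw]
FD 11: (-8,-2) -> (-8,-13) [heading=270, draw]
PD: pen down
FD 13: (-8,-13) -> (-8,-26) [heading=270, draw]
LT 135: heading 270 -> 45
RT 180: heading 45 -> 225
RT 135: heading 225 -> 90
FD 20: (-8,-26) -> (-8,-6) [heading=90, draw]
FD 17: (-8,-6) -> (-8,11) [heading=90, draw]
RT 45: heading 90 -> 45
FD 6: (-8,11) -> (-3.757,15.243) [heading=45, draw]
Final: pos=(-3.757,15.243), heading=45, 6 segment(s) drawn

Answer: -3.757 15.243 45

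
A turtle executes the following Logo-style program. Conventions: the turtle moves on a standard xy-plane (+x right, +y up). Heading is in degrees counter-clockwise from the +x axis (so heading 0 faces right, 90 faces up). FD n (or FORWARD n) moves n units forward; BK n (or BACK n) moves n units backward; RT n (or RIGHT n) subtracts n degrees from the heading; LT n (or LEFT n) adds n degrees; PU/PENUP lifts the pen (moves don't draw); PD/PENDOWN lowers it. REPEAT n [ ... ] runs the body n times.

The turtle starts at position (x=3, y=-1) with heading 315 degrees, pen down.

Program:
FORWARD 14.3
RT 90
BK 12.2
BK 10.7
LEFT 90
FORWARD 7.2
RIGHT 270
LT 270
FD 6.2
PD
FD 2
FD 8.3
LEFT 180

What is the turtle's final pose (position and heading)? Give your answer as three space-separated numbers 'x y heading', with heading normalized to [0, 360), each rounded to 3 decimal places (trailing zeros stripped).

Answer: 46.063 -11.677 135

Derivation:
Executing turtle program step by step:
Start: pos=(3,-1), heading=315, pen down
FD 14.3: (3,-1) -> (13.112,-11.112) [heading=315, draw]
RT 90: heading 315 -> 225
BK 12.2: (13.112,-11.112) -> (21.738,-2.485) [heading=225, draw]
BK 10.7: (21.738,-2.485) -> (29.304,5.081) [heading=225, draw]
LT 90: heading 225 -> 315
FD 7.2: (29.304,5.081) -> (34.396,-0.01) [heading=315, draw]
RT 270: heading 315 -> 45
LT 270: heading 45 -> 315
FD 6.2: (34.396,-0.01) -> (38.78,-4.394) [heading=315, draw]
PD: pen down
FD 2: (38.78,-4.394) -> (40.194,-5.808) [heading=315, draw]
FD 8.3: (40.194,-5.808) -> (46.063,-11.677) [heading=315, draw]
LT 180: heading 315 -> 135
Final: pos=(46.063,-11.677), heading=135, 7 segment(s) drawn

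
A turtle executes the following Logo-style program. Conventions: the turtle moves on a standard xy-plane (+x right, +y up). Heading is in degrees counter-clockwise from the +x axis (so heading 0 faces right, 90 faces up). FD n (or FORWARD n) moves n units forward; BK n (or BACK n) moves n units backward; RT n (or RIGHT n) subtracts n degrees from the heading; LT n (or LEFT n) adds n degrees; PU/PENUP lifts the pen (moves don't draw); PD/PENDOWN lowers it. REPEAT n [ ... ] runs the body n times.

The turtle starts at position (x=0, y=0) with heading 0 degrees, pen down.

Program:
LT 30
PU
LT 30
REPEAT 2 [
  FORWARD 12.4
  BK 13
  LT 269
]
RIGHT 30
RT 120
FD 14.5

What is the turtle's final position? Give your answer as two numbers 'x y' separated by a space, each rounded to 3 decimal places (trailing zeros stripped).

Executing turtle program step by step:
Start: pos=(0,0), heading=0, pen down
LT 30: heading 0 -> 30
PU: pen up
LT 30: heading 30 -> 60
REPEAT 2 [
  -- iteration 1/2 --
  FD 12.4: (0,0) -> (6.2,10.739) [heading=60, move]
  BK 13: (6.2,10.739) -> (-0.3,-0.52) [heading=60, move]
  LT 269: heading 60 -> 329
  -- iteration 2/2 --
  FD 12.4: (-0.3,-0.52) -> (10.329,-6.906) [heading=329, move]
  BK 13: (10.329,-6.906) -> (-0.814,-0.211) [heading=329, move]
  LT 269: heading 329 -> 238
]
RT 30: heading 238 -> 208
RT 120: heading 208 -> 88
FD 14.5: (-0.814,-0.211) -> (-0.308,14.281) [heading=88, move]
Final: pos=(-0.308,14.281), heading=88, 0 segment(s) drawn

Answer: -0.308 14.281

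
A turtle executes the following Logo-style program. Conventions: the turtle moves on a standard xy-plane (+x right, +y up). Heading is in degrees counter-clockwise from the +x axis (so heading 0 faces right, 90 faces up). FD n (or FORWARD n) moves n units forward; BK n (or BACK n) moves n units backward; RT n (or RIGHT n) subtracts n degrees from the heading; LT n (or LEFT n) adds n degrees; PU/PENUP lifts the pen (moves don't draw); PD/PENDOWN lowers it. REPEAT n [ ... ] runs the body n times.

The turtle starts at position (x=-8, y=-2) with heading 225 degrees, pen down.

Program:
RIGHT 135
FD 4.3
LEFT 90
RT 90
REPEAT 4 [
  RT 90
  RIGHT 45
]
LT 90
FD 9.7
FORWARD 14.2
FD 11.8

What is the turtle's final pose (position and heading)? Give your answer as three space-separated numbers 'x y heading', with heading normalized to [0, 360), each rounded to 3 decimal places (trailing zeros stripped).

Answer: 27.7 2.3 0

Derivation:
Executing turtle program step by step:
Start: pos=(-8,-2), heading=225, pen down
RT 135: heading 225 -> 90
FD 4.3: (-8,-2) -> (-8,2.3) [heading=90, draw]
LT 90: heading 90 -> 180
RT 90: heading 180 -> 90
REPEAT 4 [
  -- iteration 1/4 --
  RT 90: heading 90 -> 0
  RT 45: heading 0 -> 315
  -- iteration 2/4 --
  RT 90: heading 315 -> 225
  RT 45: heading 225 -> 180
  -- iteration 3/4 --
  RT 90: heading 180 -> 90
  RT 45: heading 90 -> 45
  -- iteration 4/4 --
  RT 90: heading 45 -> 315
  RT 45: heading 315 -> 270
]
LT 90: heading 270 -> 0
FD 9.7: (-8,2.3) -> (1.7,2.3) [heading=0, draw]
FD 14.2: (1.7,2.3) -> (15.9,2.3) [heading=0, draw]
FD 11.8: (15.9,2.3) -> (27.7,2.3) [heading=0, draw]
Final: pos=(27.7,2.3), heading=0, 4 segment(s) drawn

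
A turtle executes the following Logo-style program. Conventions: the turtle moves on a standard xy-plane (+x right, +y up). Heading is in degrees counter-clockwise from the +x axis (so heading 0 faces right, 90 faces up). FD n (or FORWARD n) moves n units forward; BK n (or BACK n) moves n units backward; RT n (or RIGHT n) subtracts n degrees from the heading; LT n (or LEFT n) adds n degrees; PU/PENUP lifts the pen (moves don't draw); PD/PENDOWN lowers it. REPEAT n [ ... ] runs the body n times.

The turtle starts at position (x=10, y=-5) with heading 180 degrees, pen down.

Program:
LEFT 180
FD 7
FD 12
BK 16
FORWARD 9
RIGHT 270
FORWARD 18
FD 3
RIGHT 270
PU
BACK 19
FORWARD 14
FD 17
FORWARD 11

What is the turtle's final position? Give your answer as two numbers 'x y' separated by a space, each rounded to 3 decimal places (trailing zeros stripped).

Answer: -1 16

Derivation:
Executing turtle program step by step:
Start: pos=(10,-5), heading=180, pen down
LT 180: heading 180 -> 0
FD 7: (10,-5) -> (17,-5) [heading=0, draw]
FD 12: (17,-5) -> (29,-5) [heading=0, draw]
BK 16: (29,-5) -> (13,-5) [heading=0, draw]
FD 9: (13,-5) -> (22,-5) [heading=0, draw]
RT 270: heading 0 -> 90
FD 18: (22,-5) -> (22,13) [heading=90, draw]
FD 3: (22,13) -> (22,16) [heading=90, draw]
RT 270: heading 90 -> 180
PU: pen up
BK 19: (22,16) -> (41,16) [heading=180, move]
FD 14: (41,16) -> (27,16) [heading=180, move]
FD 17: (27,16) -> (10,16) [heading=180, move]
FD 11: (10,16) -> (-1,16) [heading=180, move]
Final: pos=(-1,16), heading=180, 6 segment(s) drawn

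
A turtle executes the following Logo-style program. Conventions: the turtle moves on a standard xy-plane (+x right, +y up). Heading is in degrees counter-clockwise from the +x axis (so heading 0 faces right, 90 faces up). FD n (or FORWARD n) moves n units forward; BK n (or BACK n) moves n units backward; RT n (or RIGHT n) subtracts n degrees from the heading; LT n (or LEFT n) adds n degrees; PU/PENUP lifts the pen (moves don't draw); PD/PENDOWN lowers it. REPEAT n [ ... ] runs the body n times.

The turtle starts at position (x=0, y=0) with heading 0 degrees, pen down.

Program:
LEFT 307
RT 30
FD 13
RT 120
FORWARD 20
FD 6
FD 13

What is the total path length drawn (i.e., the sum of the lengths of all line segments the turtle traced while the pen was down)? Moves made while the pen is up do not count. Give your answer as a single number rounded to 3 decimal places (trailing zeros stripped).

Answer: 52

Derivation:
Executing turtle program step by step:
Start: pos=(0,0), heading=0, pen down
LT 307: heading 0 -> 307
RT 30: heading 307 -> 277
FD 13: (0,0) -> (1.584,-12.903) [heading=277, draw]
RT 120: heading 277 -> 157
FD 20: (1.584,-12.903) -> (-16.826,-5.088) [heading=157, draw]
FD 6: (-16.826,-5.088) -> (-22.349,-2.744) [heading=157, draw]
FD 13: (-22.349,-2.744) -> (-34.315,2.335) [heading=157, draw]
Final: pos=(-34.315,2.335), heading=157, 4 segment(s) drawn

Segment lengths:
  seg 1: (0,0) -> (1.584,-12.903), length = 13
  seg 2: (1.584,-12.903) -> (-16.826,-5.088), length = 20
  seg 3: (-16.826,-5.088) -> (-22.349,-2.744), length = 6
  seg 4: (-22.349,-2.744) -> (-34.315,2.335), length = 13
Total = 52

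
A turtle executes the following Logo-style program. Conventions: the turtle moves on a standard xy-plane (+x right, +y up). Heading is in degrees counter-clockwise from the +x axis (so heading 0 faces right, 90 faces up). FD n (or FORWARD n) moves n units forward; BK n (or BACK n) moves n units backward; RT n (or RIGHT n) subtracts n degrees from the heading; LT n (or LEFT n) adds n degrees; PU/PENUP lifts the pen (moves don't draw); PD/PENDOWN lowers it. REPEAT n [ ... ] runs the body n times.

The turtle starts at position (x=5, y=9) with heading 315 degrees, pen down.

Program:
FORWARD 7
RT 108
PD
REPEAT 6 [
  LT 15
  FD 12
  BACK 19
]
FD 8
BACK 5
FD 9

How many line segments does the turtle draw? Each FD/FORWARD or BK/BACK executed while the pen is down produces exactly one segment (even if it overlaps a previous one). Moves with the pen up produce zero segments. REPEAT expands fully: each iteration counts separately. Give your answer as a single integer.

Answer: 16

Derivation:
Executing turtle program step by step:
Start: pos=(5,9), heading=315, pen down
FD 7: (5,9) -> (9.95,4.05) [heading=315, draw]
RT 108: heading 315 -> 207
PD: pen down
REPEAT 6 [
  -- iteration 1/6 --
  LT 15: heading 207 -> 222
  FD 12: (9.95,4.05) -> (1.032,-3.979) [heading=222, draw]
  BK 19: (1.032,-3.979) -> (15.152,8.734) [heading=222, draw]
  -- iteration 2/6 --
  LT 15: heading 222 -> 237
  FD 12: (15.152,8.734) -> (8.616,-1.33) [heading=237, draw]
  BK 19: (8.616,-1.33) -> (18.964,14.605) [heading=237, draw]
  -- iteration 3/6 --
  LT 15: heading 237 -> 252
  FD 12: (18.964,14.605) -> (15.256,3.192) [heading=252, draw]
  BK 19: (15.256,3.192) -> (21.127,21.262) [heading=252, draw]
  -- iteration 4/6 --
  LT 15: heading 252 -> 267
  FD 12: (21.127,21.262) -> (20.499,9.279) [heading=267, draw]
  BK 19: (20.499,9.279) -> (21.494,28.253) [heading=267, draw]
  -- iteration 5/6 --
  LT 15: heading 267 -> 282
  FD 12: (21.494,28.253) -> (23.989,16.515) [heading=282, draw]
  BK 19: (23.989,16.515) -> (20.038,35.1) [heading=282, draw]
  -- iteration 6/6 --
  LT 15: heading 282 -> 297
  FD 12: (20.038,35.1) -> (25.486,24.408) [heading=297, draw]
  BK 19: (25.486,24.408) -> (16.86,41.337) [heading=297, draw]
]
FD 8: (16.86,41.337) -> (20.492,34.209) [heading=297, draw]
BK 5: (20.492,34.209) -> (18.222,38.664) [heading=297, draw]
FD 9: (18.222,38.664) -> (22.308,30.645) [heading=297, draw]
Final: pos=(22.308,30.645), heading=297, 16 segment(s) drawn
Segments drawn: 16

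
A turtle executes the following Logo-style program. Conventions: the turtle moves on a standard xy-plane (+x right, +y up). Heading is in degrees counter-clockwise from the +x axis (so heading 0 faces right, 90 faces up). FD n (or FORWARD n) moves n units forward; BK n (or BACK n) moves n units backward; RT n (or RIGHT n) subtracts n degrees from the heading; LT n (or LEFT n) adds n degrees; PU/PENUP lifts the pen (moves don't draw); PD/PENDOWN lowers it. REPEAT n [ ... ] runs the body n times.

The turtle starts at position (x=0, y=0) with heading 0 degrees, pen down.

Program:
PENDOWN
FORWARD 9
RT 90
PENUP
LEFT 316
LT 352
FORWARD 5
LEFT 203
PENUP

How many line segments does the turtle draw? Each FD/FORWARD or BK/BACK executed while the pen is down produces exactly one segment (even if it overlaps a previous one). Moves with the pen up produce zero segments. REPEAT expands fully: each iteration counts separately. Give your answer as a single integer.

Answer: 1

Derivation:
Executing turtle program step by step:
Start: pos=(0,0), heading=0, pen down
PD: pen down
FD 9: (0,0) -> (9,0) [heading=0, draw]
RT 90: heading 0 -> 270
PU: pen up
LT 316: heading 270 -> 226
LT 352: heading 226 -> 218
FD 5: (9,0) -> (5.06,-3.078) [heading=218, move]
LT 203: heading 218 -> 61
PU: pen up
Final: pos=(5.06,-3.078), heading=61, 1 segment(s) drawn
Segments drawn: 1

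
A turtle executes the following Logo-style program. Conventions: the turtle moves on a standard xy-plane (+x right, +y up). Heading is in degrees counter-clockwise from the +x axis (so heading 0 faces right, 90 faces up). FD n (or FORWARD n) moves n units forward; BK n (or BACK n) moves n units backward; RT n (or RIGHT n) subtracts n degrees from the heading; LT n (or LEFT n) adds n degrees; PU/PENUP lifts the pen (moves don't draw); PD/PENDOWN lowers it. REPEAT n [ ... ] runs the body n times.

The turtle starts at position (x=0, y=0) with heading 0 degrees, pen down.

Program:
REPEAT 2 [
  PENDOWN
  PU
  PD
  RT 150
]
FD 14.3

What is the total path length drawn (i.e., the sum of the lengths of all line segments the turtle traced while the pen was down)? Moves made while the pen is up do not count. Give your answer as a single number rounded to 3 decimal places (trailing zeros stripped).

Answer: 14.3

Derivation:
Executing turtle program step by step:
Start: pos=(0,0), heading=0, pen down
REPEAT 2 [
  -- iteration 1/2 --
  PD: pen down
  PU: pen up
  PD: pen down
  RT 150: heading 0 -> 210
  -- iteration 2/2 --
  PD: pen down
  PU: pen up
  PD: pen down
  RT 150: heading 210 -> 60
]
FD 14.3: (0,0) -> (7.15,12.384) [heading=60, draw]
Final: pos=(7.15,12.384), heading=60, 1 segment(s) drawn

Segment lengths:
  seg 1: (0,0) -> (7.15,12.384), length = 14.3
Total = 14.3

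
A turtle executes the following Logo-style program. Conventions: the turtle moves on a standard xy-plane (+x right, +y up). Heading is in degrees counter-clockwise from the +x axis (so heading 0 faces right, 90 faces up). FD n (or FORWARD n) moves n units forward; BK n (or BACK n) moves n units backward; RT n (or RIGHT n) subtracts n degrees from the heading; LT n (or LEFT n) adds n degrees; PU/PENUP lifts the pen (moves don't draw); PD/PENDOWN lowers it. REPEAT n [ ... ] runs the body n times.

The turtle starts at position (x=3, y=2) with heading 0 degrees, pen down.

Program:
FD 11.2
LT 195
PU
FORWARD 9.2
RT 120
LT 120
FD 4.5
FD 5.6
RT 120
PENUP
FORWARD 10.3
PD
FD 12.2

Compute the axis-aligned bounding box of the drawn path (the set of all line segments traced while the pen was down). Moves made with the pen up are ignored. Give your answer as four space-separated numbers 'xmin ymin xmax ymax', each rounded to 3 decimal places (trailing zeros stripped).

Executing turtle program step by step:
Start: pos=(3,2), heading=0, pen down
FD 11.2: (3,2) -> (14.2,2) [heading=0, draw]
LT 195: heading 0 -> 195
PU: pen up
FD 9.2: (14.2,2) -> (5.313,-0.381) [heading=195, move]
RT 120: heading 195 -> 75
LT 120: heading 75 -> 195
FD 4.5: (5.313,-0.381) -> (0.967,-1.546) [heading=195, move]
FD 5.6: (0.967,-1.546) -> (-4.442,-2.995) [heading=195, move]
RT 120: heading 195 -> 75
PU: pen up
FD 10.3: (-4.442,-2.995) -> (-1.777,6.954) [heading=75, move]
PD: pen down
FD 12.2: (-1.777,6.954) -> (1.381,18.738) [heading=75, draw]
Final: pos=(1.381,18.738), heading=75, 2 segment(s) drawn

Segment endpoints: x in {-1.777, 1.381, 3, 14.2}, y in {2, 6.954, 18.738}
xmin=-1.777, ymin=2, xmax=14.2, ymax=18.738

Answer: -1.777 2 14.2 18.738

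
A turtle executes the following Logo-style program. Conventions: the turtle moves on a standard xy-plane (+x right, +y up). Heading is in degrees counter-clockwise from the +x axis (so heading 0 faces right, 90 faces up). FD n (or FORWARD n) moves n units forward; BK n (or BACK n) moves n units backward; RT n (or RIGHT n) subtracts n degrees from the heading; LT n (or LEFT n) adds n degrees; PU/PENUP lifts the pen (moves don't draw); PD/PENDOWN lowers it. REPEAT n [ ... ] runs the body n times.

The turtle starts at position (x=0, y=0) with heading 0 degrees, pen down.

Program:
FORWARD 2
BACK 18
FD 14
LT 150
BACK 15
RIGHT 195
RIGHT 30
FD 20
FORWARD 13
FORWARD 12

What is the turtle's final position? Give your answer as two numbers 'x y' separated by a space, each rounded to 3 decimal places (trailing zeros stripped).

Answer: 22.637 -50.967

Derivation:
Executing turtle program step by step:
Start: pos=(0,0), heading=0, pen down
FD 2: (0,0) -> (2,0) [heading=0, draw]
BK 18: (2,0) -> (-16,0) [heading=0, draw]
FD 14: (-16,0) -> (-2,0) [heading=0, draw]
LT 150: heading 0 -> 150
BK 15: (-2,0) -> (10.99,-7.5) [heading=150, draw]
RT 195: heading 150 -> 315
RT 30: heading 315 -> 285
FD 20: (10.99,-7.5) -> (16.167,-26.819) [heading=285, draw]
FD 13: (16.167,-26.819) -> (19.531,-39.376) [heading=285, draw]
FD 12: (19.531,-39.376) -> (22.637,-50.967) [heading=285, draw]
Final: pos=(22.637,-50.967), heading=285, 7 segment(s) drawn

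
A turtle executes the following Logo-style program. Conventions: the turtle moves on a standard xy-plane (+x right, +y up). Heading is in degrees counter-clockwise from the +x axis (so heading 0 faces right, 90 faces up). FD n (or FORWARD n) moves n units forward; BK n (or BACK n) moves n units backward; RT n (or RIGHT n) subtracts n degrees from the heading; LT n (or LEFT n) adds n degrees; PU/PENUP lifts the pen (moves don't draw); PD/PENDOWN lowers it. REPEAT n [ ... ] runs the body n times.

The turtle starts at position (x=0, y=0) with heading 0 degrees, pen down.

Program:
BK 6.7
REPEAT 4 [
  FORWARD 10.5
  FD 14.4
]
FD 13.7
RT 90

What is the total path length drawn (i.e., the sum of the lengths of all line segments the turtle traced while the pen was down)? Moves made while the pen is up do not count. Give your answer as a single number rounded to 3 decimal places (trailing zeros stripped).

Executing turtle program step by step:
Start: pos=(0,0), heading=0, pen down
BK 6.7: (0,0) -> (-6.7,0) [heading=0, draw]
REPEAT 4 [
  -- iteration 1/4 --
  FD 10.5: (-6.7,0) -> (3.8,0) [heading=0, draw]
  FD 14.4: (3.8,0) -> (18.2,0) [heading=0, draw]
  -- iteration 2/4 --
  FD 10.5: (18.2,0) -> (28.7,0) [heading=0, draw]
  FD 14.4: (28.7,0) -> (43.1,0) [heading=0, draw]
  -- iteration 3/4 --
  FD 10.5: (43.1,0) -> (53.6,0) [heading=0, draw]
  FD 14.4: (53.6,0) -> (68,0) [heading=0, draw]
  -- iteration 4/4 --
  FD 10.5: (68,0) -> (78.5,0) [heading=0, draw]
  FD 14.4: (78.5,0) -> (92.9,0) [heading=0, draw]
]
FD 13.7: (92.9,0) -> (106.6,0) [heading=0, draw]
RT 90: heading 0 -> 270
Final: pos=(106.6,0), heading=270, 10 segment(s) drawn

Segment lengths:
  seg 1: (0,0) -> (-6.7,0), length = 6.7
  seg 2: (-6.7,0) -> (3.8,0), length = 10.5
  seg 3: (3.8,0) -> (18.2,0), length = 14.4
  seg 4: (18.2,0) -> (28.7,0), length = 10.5
  seg 5: (28.7,0) -> (43.1,0), length = 14.4
  seg 6: (43.1,0) -> (53.6,0), length = 10.5
  seg 7: (53.6,0) -> (68,0), length = 14.4
  seg 8: (68,0) -> (78.5,0), length = 10.5
  seg 9: (78.5,0) -> (92.9,0), length = 14.4
  seg 10: (92.9,0) -> (106.6,0), length = 13.7
Total = 120

Answer: 120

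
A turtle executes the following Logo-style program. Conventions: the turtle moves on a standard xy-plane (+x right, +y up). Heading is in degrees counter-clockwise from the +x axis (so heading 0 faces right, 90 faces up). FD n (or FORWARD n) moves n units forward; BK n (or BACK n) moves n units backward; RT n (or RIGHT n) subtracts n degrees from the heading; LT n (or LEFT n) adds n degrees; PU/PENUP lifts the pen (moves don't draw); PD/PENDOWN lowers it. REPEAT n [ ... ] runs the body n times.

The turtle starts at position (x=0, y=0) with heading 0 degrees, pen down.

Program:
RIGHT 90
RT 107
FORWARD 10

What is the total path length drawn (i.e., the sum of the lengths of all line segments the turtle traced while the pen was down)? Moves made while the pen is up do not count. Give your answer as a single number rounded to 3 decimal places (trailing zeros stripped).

Answer: 10

Derivation:
Executing turtle program step by step:
Start: pos=(0,0), heading=0, pen down
RT 90: heading 0 -> 270
RT 107: heading 270 -> 163
FD 10: (0,0) -> (-9.563,2.924) [heading=163, draw]
Final: pos=(-9.563,2.924), heading=163, 1 segment(s) drawn

Segment lengths:
  seg 1: (0,0) -> (-9.563,2.924), length = 10
Total = 10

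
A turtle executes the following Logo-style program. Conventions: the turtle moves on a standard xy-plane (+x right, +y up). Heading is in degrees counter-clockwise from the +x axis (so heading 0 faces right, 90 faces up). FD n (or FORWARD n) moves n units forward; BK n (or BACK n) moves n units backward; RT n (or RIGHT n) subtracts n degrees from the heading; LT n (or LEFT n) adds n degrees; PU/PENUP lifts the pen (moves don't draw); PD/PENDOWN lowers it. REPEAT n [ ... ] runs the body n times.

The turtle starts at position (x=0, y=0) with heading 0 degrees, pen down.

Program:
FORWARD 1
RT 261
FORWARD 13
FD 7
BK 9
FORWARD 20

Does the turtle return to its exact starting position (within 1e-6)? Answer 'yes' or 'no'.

Answer: no

Derivation:
Executing turtle program step by step:
Start: pos=(0,0), heading=0, pen down
FD 1: (0,0) -> (1,0) [heading=0, draw]
RT 261: heading 0 -> 99
FD 13: (1,0) -> (-1.034,12.84) [heading=99, draw]
FD 7: (-1.034,12.84) -> (-2.129,19.754) [heading=99, draw]
BK 9: (-2.129,19.754) -> (-0.721,10.865) [heading=99, draw]
FD 20: (-0.721,10.865) -> (-3.849,30.618) [heading=99, draw]
Final: pos=(-3.849,30.618), heading=99, 5 segment(s) drawn

Start position: (0, 0)
Final position: (-3.849, 30.618)
Distance = 30.859; >= 1e-6 -> NOT closed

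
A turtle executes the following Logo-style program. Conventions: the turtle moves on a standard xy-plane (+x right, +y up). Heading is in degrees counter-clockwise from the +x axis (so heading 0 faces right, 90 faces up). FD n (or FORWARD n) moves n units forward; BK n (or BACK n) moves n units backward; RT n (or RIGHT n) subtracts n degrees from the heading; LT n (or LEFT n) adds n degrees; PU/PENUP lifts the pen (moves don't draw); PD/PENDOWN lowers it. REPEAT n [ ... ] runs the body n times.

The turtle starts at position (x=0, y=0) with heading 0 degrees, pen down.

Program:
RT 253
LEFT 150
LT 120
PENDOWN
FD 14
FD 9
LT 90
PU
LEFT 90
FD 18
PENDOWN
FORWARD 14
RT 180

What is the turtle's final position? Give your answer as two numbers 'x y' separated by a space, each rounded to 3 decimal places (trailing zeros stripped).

Answer: -8.607 -2.631

Derivation:
Executing turtle program step by step:
Start: pos=(0,0), heading=0, pen down
RT 253: heading 0 -> 107
LT 150: heading 107 -> 257
LT 120: heading 257 -> 17
PD: pen down
FD 14: (0,0) -> (13.388,4.093) [heading=17, draw]
FD 9: (13.388,4.093) -> (21.995,6.725) [heading=17, draw]
LT 90: heading 17 -> 107
PU: pen up
LT 90: heading 107 -> 197
FD 18: (21.995,6.725) -> (4.782,1.462) [heading=197, move]
PD: pen down
FD 14: (4.782,1.462) -> (-8.607,-2.631) [heading=197, draw]
RT 180: heading 197 -> 17
Final: pos=(-8.607,-2.631), heading=17, 3 segment(s) drawn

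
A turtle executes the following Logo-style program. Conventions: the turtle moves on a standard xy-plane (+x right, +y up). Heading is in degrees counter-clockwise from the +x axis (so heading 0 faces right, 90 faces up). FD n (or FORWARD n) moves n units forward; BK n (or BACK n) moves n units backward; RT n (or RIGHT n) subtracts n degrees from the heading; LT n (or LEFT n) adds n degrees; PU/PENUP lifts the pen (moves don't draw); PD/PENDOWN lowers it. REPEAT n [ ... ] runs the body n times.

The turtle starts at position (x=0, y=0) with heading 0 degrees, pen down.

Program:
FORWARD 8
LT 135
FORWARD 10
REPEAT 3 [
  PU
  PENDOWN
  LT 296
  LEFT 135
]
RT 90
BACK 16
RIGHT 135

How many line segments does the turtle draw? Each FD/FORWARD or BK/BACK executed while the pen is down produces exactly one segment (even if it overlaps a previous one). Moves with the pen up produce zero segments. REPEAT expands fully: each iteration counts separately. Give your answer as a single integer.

Executing turtle program step by step:
Start: pos=(0,0), heading=0, pen down
FD 8: (0,0) -> (8,0) [heading=0, draw]
LT 135: heading 0 -> 135
FD 10: (8,0) -> (0.929,7.071) [heading=135, draw]
REPEAT 3 [
  -- iteration 1/3 --
  PU: pen up
  PD: pen down
  LT 296: heading 135 -> 71
  LT 135: heading 71 -> 206
  -- iteration 2/3 --
  PU: pen up
  PD: pen down
  LT 296: heading 206 -> 142
  LT 135: heading 142 -> 277
  -- iteration 3/3 --
  PU: pen up
  PD: pen down
  LT 296: heading 277 -> 213
  LT 135: heading 213 -> 348
]
RT 90: heading 348 -> 258
BK 16: (0.929,7.071) -> (4.256,22.721) [heading=258, draw]
RT 135: heading 258 -> 123
Final: pos=(4.256,22.721), heading=123, 3 segment(s) drawn
Segments drawn: 3

Answer: 3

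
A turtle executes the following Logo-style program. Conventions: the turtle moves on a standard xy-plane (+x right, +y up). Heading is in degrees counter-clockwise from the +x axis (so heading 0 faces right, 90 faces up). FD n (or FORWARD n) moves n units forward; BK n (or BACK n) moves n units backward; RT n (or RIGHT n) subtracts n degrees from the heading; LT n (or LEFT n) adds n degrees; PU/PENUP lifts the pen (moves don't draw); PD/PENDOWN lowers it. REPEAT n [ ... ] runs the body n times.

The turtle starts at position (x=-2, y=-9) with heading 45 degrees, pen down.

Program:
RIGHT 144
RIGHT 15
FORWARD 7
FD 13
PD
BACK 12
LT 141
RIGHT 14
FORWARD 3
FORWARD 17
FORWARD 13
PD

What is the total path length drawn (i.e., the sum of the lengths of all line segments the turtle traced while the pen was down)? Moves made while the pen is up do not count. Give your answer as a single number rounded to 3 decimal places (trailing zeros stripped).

Answer: 65

Derivation:
Executing turtle program step by step:
Start: pos=(-2,-9), heading=45, pen down
RT 144: heading 45 -> 261
RT 15: heading 261 -> 246
FD 7: (-2,-9) -> (-4.847,-15.395) [heading=246, draw]
FD 13: (-4.847,-15.395) -> (-10.135,-27.271) [heading=246, draw]
PD: pen down
BK 12: (-10.135,-27.271) -> (-5.254,-16.308) [heading=246, draw]
LT 141: heading 246 -> 27
RT 14: heading 27 -> 13
FD 3: (-5.254,-16.308) -> (-2.331,-15.634) [heading=13, draw]
FD 17: (-2.331,-15.634) -> (14.234,-11.809) [heading=13, draw]
FD 13: (14.234,-11.809) -> (26.9,-8.885) [heading=13, draw]
PD: pen down
Final: pos=(26.9,-8.885), heading=13, 6 segment(s) drawn

Segment lengths:
  seg 1: (-2,-9) -> (-4.847,-15.395), length = 7
  seg 2: (-4.847,-15.395) -> (-10.135,-27.271), length = 13
  seg 3: (-10.135,-27.271) -> (-5.254,-16.308), length = 12
  seg 4: (-5.254,-16.308) -> (-2.331,-15.634), length = 3
  seg 5: (-2.331,-15.634) -> (14.234,-11.809), length = 17
  seg 6: (14.234,-11.809) -> (26.9,-8.885), length = 13
Total = 65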